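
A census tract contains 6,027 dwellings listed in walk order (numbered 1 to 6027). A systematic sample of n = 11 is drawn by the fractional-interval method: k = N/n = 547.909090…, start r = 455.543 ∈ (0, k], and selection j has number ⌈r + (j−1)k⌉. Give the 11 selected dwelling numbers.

456, 1004, 1552, 2100, 2648, 3196, 3743, 4291, 4839, 5387, 5935

j=1: r + 0k = 455.543 → ⌈·⌉ = 456
j=2: r + 1k = 1003.452090… → ⌈·⌉ = 1004
j=3: r + 2k = 1551.361181… → ⌈·⌉ = 1552
j=4: r + 3k = 2099.270272… → ⌈·⌉ = 2100
j=5: r + 4k = 2647.179363… → ⌈·⌉ = 2648
j=6: r + 5k = 3195.088454… → ⌈·⌉ = 3196
j=7: r + 6k = 3742.997545… → ⌈·⌉ = 3743
j=8: r + 7k = 4290.906636… → ⌈·⌉ = 4291
j=9: r + 8k = 4838.815727… → ⌈·⌉ = 4839
j=10: r + 9k = 5386.724818… → ⌈·⌉ = 5387
j=11: r + 10k = 5934.633909… → ⌈·⌉ = 5935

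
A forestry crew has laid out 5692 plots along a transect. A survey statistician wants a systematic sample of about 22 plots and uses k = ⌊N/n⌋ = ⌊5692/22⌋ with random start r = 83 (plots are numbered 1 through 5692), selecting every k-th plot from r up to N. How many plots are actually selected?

k = ⌊5692/22⌋ = 258
Achieved size = ⌊(5692 − 83)/258⌋ + 1 = ⌊5609/258⌋ + 1 = 21 + 1 = 22
(last selection: 83 + 21×258 = 5501 ≤ 5692; next would be 5759 > 5692)

22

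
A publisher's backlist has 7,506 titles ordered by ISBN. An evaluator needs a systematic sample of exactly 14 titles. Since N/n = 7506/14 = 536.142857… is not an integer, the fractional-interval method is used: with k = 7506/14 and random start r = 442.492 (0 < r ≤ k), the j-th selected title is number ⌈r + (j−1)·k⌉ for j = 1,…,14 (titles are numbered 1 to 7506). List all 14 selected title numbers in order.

j=1: r + 0k = 442.492 → ⌈·⌉ = 443
j=2: r + 1k = 978.634857… → ⌈·⌉ = 979
j=3: r + 2k = 1514.777714… → ⌈·⌉ = 1515
j=4: r + 3k = 2050.920571… → ⌈·⌉ = 2051
j=5: r + 4k = 2587.063428… → ⌈·⌉ = 2588
j=6: r + 5k = 3123.206285… → ⌈·⌉ = 3124
j=7: r + 6k = 3659.349142… → ⌈·⌉ = 3660
j=8: r + 7k = 4195.492 → ⌈·⌉ = 4196
j=9: r + 8k = 4731.634857… → ⌈·⌉ = 4732
j=10: r + 9k = 5267.777714… → ⌈·⌉ = 5268
j=11: r + 10k = 5803.920571… → ⌈·⌉ = 5804
j=12: r + 11k = 6340.063428… → ⌈·⌉ = 6341
j=13: r + 12k = 6876.206285… → ⌈·⌉ = 6877
j=14: r + 13k = 7412.349142… → ⌈·⌉ = 7413

443, 979, 1515, 2051, 2588, 3124, 3660, 4196, 4732, 5268, 5804, 6341, 6877, 7413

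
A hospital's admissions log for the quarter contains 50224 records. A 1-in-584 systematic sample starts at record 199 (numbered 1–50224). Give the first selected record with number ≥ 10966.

k = 584
Steps past start: ⌈(10966 − 199)/584⌉ = ⌈10767/584⌉ = 19
Selected record: 199 + 19×584 = 11295

11295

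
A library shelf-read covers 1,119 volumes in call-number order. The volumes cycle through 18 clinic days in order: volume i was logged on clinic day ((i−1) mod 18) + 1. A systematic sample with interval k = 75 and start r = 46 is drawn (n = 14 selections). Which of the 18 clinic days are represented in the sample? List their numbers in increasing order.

Consecutive selections differ by k = 75, so their clinic day numbers differ by 75 mod 18 = 3.
gcd(75, 18) = 3, so the sample visits 18/3 = 6 distinct residues mod 18.
Start 46 is clinic day 10; the clinic days hit are 1, 4, 7, 10, 13, 16.

1, 4, 7, 10, 13, 16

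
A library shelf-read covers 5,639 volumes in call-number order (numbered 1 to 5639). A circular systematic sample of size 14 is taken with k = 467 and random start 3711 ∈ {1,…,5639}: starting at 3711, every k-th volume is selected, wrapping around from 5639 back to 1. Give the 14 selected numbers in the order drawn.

3711, 4178, 4645, 5112, 5579, 407, 874, 1341, 1808, 2275, 2742, 3209, 3676, 4143

Selection 1: 3711
Selection 2: 3711 + 467 = 4178
Selection 3: 4178 + 467 = 4645
Selection 4: 4645 + 467 = 5112
Selection 5: 5112 + 467 = 5579
Selection 6: 5579 + 467 = 6046 → 6046 − 5639 = 407
Selection 7: 407 + 467 = 874
Selection 8: 874 + 467 = 1341
Selection 9: 1341 + 467 = 1808
Selection 10: 1808 + 467 = 2275
Selection 11: 2275 + 467 = 2742
Selection 12: 2742 + 467 = 3209
Selection 13: 3209 + 467 = 3676
Selection 14: 3676 + 467 = 4143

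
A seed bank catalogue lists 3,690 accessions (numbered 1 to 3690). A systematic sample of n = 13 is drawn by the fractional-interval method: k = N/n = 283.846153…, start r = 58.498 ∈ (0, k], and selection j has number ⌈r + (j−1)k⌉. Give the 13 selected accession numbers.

j=1: r + 0k = 58.498 → ⌈·⌉ = 59
j=2: r + 1k = 342.344153… → ⌈·⌉ = 343
j=3: r + 2k = 626.190307… → ⌈·⌉ = 627
j=4: r + 3k = 910.036461… → ⌈·⌉ = 911
j=5: r + 4k = 1193.882615… → ⌈·⌉ = 1194
j=6: r + 5k = 1477.728769… → ⌈·⌉ = 1478
j=7: r + 6k = 1761.574923… → ⌈·⌉ = 1762
j=8: r + 7k = 2045.421076… → ⌈·⌉ = 2046
j=9: r + 8k = 2329.267230… → ⌈·⌉ = 2330
j=10: r + 9k = 2613.113384… → ⌈·⌉ = 2614
j=11: r + 10k = 2896.959538… → ⌈·⌉ = 2897
j=12: r + 11k = 3180.805692… → ⌈·⌉ = 3181
j=13: r + 12k = 3464.651846… → ⌈·⌉ = 3465

59, 343, 627, 911, 1194, 1478, 1762, 2046, 2330, 2614, 2897, 3181, 3465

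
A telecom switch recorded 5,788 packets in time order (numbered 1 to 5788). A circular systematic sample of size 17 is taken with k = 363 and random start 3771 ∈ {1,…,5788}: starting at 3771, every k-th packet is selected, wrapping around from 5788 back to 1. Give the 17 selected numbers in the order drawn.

3771, 4134, 4497, 4860, 5223, 5586, 161, 524, 887, 1250, 1613, 1976, 2339, 2702, 3065, 3428, 3791

Selection 1: 3771
Selection 2: 3771 + 363 = 4134
Selection 3: 4134 + 363 = 4497
Selection 4: 4497 + 363 = 4860
Selection 5: 4860 + 363 = 5223
Selection 6: 5223 + 363 = 5586
Selection 7: 5586 + 363 = 5949 → 5949 − 5788 = 161
Selection 8: 161 + 363 = 524
Selection 9: 524 + 363 = 887
Selection 10: 887 + 363 = 1250
Selection 11: 1250 + 363 = 1613
Selection 12: 1613 + 363 = 1976
Selection 13: 1976 + 363 = 2339
Selection 14: 2339 + 363 = 2702
Selection 15: 2702 + 363 = 3065
Selection 16: 3065 + 363 = 3428
Selection 17: 3428 + 363 = 3791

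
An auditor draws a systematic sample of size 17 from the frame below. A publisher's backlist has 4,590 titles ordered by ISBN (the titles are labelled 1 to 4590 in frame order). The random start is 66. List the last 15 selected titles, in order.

606, 876, 1146, 1416, 1686, 1956, 2226, 2496, 2766, 3036, 3306, 3576, 3846, 4116, 4386

k = N/n = 4590/17 = 270
3rd selection = 66 + 2×270 = 606
4th: 606 + 270 = 876
5th: 876 + 270 = 1146
6th: 1146 + 270 = 1416
7th: 1416 + 270 = 1686
8th: 1686 + 270 = 1956
9th: 1956 + 270 = 2226
10th: 2226 + 270 = 2496
11th: 2496 + 270 = 2766
12th: 2766 + 270 = 3036
13th: 3036 + 270 = 3306
14th: 3306 + 270 = 3576
15th: 3576 + 270 = 3846
16th: 3846 + 270 = 4116
17th: 4116 + 270 = 4386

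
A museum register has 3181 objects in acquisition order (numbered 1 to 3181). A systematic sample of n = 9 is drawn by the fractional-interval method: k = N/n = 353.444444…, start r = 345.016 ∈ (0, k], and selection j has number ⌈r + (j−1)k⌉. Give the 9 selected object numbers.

346, 699, 1052, 1406, 1759, 2113, 2466, 2820, 3173

j=1: r + 0k = 345.016 → ⌈·⌉ = 346
j=2: r + 1k = 698.460444… → ⌈·⌉ = 699
j=3: r + 2k = 1051.904888… → ⌈·⌉ = 1052
j=4: r + 3k = 1405.349333… → ⌈·⌉ = 1406
j=5: r + 4k = 1758.793777… → ⌈·⌉ = 1759
j=6: r + 5k = 2112.238222… → ⌈·⌉ = 2113
j=7: r + 6k = 2465.682666… → ⌈·⌉ = 2466
j=8: r + 7k = 2819.127111… → ⌈·⌉ = 2820
j=9: r + 8k = 3172.571555… → ⌈·⌉ = 3173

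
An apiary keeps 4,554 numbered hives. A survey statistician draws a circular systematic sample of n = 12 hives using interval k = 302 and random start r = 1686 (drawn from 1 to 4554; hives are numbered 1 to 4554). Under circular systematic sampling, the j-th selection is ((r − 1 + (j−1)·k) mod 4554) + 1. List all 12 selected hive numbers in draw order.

Selection 1: 1686
Selection 2: 1686 + 302 = 1988
Selection 3: 1988 + 302 = 2290
Selection 4: 2290 + 302 = 2592
Selection 5: 2592 + 302 = 2894
Selection 6: 2894 + 302 = 3196
Selection 7: 3196 + 302 = 3498
Selection 8: 3498 + 302 = 3800
Selection 9: 3800 + 302 = 4102
Selection 10: 4102 + 302 = 4404
Selection 11: 4404 + 302 = 4706 → 4706 − 4554 = 152
Selection 12: 152 + 302 = 454

1686, 1988, 2290, 2592, 2894, 3196, 3498, 3800, 4102, 4404, 152, 454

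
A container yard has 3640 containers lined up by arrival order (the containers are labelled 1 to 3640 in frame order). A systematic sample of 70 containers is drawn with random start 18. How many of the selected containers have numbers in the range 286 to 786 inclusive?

9

k = 3640/70 = 52
First selection ≥ 286: 18 + ⌈(286−18)/52⌉·52 = 18 + 6×52 = 330
Last selection ≤ 786: 18 + ⌊(786−18)/52⌋·52 = 18 + 14×52 = 746
Count = 14 − 6 + 1 = 9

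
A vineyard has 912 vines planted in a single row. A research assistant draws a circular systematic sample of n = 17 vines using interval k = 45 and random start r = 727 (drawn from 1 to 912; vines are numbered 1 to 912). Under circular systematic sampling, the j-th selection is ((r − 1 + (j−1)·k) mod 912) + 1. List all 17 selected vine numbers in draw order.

727, 772, 817, 862, 907, 40, 85, 130, 175, 220, 265, 310, 355, 400, 445, 490, 535

Selection 1: 727
Selection 2: 727 + 45 = 772
Selection 3: 772 + 45 = 817
Selection 4: 817 + 45 = 862
Selection 5: 862 + 45 = 907
Selection 6: 907 + 45 = 952 → 952 − 912 = 40
Selection 7: 40 + 45 = 85
Selection 8: 85 + 45 = 130
Selection 9: 130 + 45 = 175
Selection 10: 175 + 45 = 220
Selection 11: 220 + 45 = 265
Selection 12: 265 + 45 = 310
Selection 13: 310 + 45 = 355
Selection 14: 355 + 45 = 400
Selection 15: 400 + 45 = 445
Selection 16: 445 + 45 = 490
Selection 17: 490 + 45 = 535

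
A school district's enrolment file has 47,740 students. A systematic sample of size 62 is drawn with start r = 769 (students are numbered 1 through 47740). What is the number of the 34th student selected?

k = 47740/62 = 770
34th selection = r + (34−1)·k = 769 + 33×770 = 769 + 25410 = 26179

26179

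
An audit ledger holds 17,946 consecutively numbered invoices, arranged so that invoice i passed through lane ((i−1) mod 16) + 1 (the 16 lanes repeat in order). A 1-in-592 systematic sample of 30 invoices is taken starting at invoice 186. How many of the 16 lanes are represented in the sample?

Consecutive selections differ by k = 592, so their lane numbers differ by 592 mod 16 = 0.
gcd(592, 16) = 16, so the sample visits 16/16 = 1 distinct residues mod 16.
Start 186 is lane 10; the lanes hit are 10.

1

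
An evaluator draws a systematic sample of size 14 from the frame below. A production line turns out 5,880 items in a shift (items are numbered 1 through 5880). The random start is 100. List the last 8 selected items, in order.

2620, 3040, 3460, 3880, 4300, 4720, 5140, 5560

k = N/n = 5880/14 = 420
7th selection = 100 + 6×420 = 2620
8th: 2620 + 420 = 3040
9th: 3040 + 420 = 3460
10th: 3460 + 420 = 3880
11th: 3880 + 420 = 4300
12th: 4300 + 420 = 4720
13th: 4720 + 420 = 5140
14th: 5140 + 420 = 5560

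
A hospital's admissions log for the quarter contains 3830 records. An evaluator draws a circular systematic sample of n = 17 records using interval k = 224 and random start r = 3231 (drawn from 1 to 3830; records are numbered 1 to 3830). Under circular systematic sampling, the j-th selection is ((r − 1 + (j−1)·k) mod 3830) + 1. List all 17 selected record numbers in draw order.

Selection 1: 3231
Selection 2: 3231 + 224 = 3455
Selection 3: 3455 + 224 = 3679
Selection 4: 3679 + 224 = 3903 → 3903 − 3830 = 73
Selection 5: 73 + 224 = 297
Selection 6: 297 + 224 = 521
Selection 7: 521 + 224 = 745
Selection 8: 745 + 224 = 969
Selection 9: 969 + 224 = 1193
Selection 10: 1193 + 224 = 1417
Selection 11: 1417 + 224 = 1641
Selection 12: 1641 + 224 = 1865
Selection 13: 1865 + 224 = 2089
Selection 14: 2089 + 224 = 2313
Selection 15: 2313 + 224 = 2537
Selection 16: 2537 + 224 = 2761
Selection 17: 2761 + 224 = 2985

3231, 3455, 3679, 73, 297, 521, 745, 969, 1193, 1417, 1641, 1865, 2089, 2313, 2537, 2761, 2985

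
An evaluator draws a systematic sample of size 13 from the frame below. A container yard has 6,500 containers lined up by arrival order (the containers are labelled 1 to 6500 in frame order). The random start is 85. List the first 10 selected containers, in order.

85, 585, 1085, 1585, 2085, 2585, 3085, 3585, 4085, 4585

k = N/n = 6500/13 = 500
container 1: 85
container 2: 85 + 500 = 585
container 3: 585 + 500 = 1085
container 4: 1085 + 500 = 1585
container 5: 1585 + 500 = 2085
container 6: 2085 + 500 = 2585
container 7: 2585 + 500 = 3085
container 8: 3085 + 500 = 3585
container 9: 3585 + 500 = 4085
container 10: 4085 + 500 = 4585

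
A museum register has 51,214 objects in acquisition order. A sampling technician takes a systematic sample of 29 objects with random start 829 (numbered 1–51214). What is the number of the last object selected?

50277

k = 51214/29 = 1766
29th selection = r + (29−1)·k = 829 + 28×1766 = 829 + 49448 = 50277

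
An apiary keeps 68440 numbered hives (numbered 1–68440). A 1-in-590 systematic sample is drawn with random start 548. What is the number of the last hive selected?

k = 590
116th selection = r + (116−1)·k = 548 + 115×590 = 548 + 67850 = 68398

68398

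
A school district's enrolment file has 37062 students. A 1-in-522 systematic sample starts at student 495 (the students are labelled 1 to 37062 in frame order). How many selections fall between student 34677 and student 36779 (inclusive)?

4

k = 522
First selection ≥ 34677: 495 + ⌈(34677−495)/522⌉·522 = 495 + 66×522 = 34947
Last selection ≤ 36779: 495 + ⌊(36779−495)/522⌋·522 = 495 + 69×522 = 36513
Count = 69 − 66 + 1 = 4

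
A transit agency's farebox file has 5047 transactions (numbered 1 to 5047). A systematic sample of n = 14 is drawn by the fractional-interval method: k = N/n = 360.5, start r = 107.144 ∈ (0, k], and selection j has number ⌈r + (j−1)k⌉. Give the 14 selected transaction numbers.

108, 468, 829, 1189, 1550, 1910, 2271, 2631, 2992, 3352, 3713, 4073, 4434, 4794

j=1: r + 0k = 107.144 → ⌈·⌉ = 108
j=2: r + 1k = 467.644 → ⌈·⌉ = 468
j=3: r + 2k = 828.144 → ⌈·⌉ = 829
j=4: r + 3k = 1188.644 → ⌈·⌉ = 1189
j=5: r + 4k = 1549.144 → ⌈·⌉ = 1550
j=6: r + 5k = 1909.644 → ⌈·⌉ = 1910
j=7: r + 6k = 2270.144 → ⌈·⌉ = 2271
j=8: r + 7k = 2630.644 → ⌈·⌉ = 2631
j=9: r + 8k = 2991.144 → ⌈·⌉ = 2992
j=10: r + 9k = 3351.644 → ⌈·⌉ = 3352
j=11: r + 10k = 3712.144 → ⌈·⌉ = 3713
j=12: r + 11k = 4072.644 → ⌈·⌉ = 4073
j=13: r + 12k = 4433.144 → ⌈·⌉ = 4434
j=14: r + 13k = 4793.644 → ⌈·⌉ = 4794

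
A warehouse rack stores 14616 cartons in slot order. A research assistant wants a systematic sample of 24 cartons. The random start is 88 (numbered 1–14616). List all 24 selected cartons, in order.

88, 697, 1306, 1915, 2524, 3133, 3742, 4351, 4960, 5569, 6178, 6787, 7396, 8005, 8614, 9223, 9832, 10441, 11050, 11659, 12268, 12877, 13486, 14095

k = N/n = 14616/24 = 609
carton 1: 88
carton 2: 88 + 609 = 697
carton 3: 697 + 609 = 1306
carton 4: 1306 + 609 = 1915
carton 5: 1915 + 609 = 2524
carton 6: 2524 + 609 = 3133
carton 7: 3133 + 609 = 3742
carton 8: 3742 + 609 = 4351
carton 9: 4351 + 609 = 4960
carton 10: 4960 + 609 = 5569
carton 11: 5569 + 609 = 6178
carton 12: 6178 + 609 = 6787
carton 13: 6787 + 609 = 7396
carton 14: 7396 + 609 = 8005
carton 15: 8005 + 609 = 8614
carton 16: 8614 + 609 = 9223
carton 17: 9223 + 609 = 9832
carton 18: 9832 + 609 = 10441
carton 19: 10441 + 609 = 11050
carton 20: 11050 + 609 = 11659
carton 21: 11659 + 609 = 12268
carton 22: 12268 + 609 = 12877
carton 23: 12877 + 609 = 13486
carton 24: 13486 + 609 = 14095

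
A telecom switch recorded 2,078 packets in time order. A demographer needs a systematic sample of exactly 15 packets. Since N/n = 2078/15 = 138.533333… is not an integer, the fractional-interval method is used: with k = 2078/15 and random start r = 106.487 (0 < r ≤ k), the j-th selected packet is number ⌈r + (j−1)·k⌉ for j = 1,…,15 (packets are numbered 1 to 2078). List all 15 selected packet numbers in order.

j=1: r + 0k = 106.487 → ⌈·⌉ = 107
j=2: r + 1k = 245.020333… → ⌈·⌉ = 246
j=3: r + 2k = 383.553666… → ⌈·⌉ = 384
j=4: r + 3k = 522.087 → ⌈·⌉ = 523
j=5: r + 4k = 660.620333… → ⌈·⌉ = 661
j=6: r + 5k = 799.153666… → ⌈·⌉ = 800
j=7: r + 6k = 937.687 → ⌈·⌉ = 938
j=8: r + 7k = 1076.220333… → ⌈·⌉ = 1077
j=9: r + 8k = 1214.753666… → ⌈·⌉ = 1215
j=10: r + 9k = 1353.287 → ⌈·⌉ = 1354
j=11: r + 10k = 1491.820333… → ⌈·⌉ = 1492
j=12: r + 11k = 1630.353666… → ⌈·⌉ = 1631
j=13: r + 12k = 1768.887 → ⌈·⌉ = 1769
j=14: r + 13k = 1907.420333… → ⌈·⌉ = 1908
j=15: r + 14k = 2045.953666… → ⌈·⌉ = 2046

107, 246, 384, 523, 661, 800, 938, 1077, 1215, 1354, 1492, 1631, 1769, 1908, 2046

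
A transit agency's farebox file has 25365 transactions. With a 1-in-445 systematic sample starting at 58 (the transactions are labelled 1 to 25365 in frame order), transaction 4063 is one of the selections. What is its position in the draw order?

10

k = 445
position = (4063 − 58)/445 + 1 = 4005/445 + 1 = 9 + 1 = 10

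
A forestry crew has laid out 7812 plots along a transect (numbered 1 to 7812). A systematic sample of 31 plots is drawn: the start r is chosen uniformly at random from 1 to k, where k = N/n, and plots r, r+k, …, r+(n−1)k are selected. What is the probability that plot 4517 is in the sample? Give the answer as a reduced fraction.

k = 7812/31 = 252.
Plot 4517 is selected iff r ≡ 4517 (mod 252); exactly one such r in {1,…,252}.
Inclusion probability = 1/252.

1/252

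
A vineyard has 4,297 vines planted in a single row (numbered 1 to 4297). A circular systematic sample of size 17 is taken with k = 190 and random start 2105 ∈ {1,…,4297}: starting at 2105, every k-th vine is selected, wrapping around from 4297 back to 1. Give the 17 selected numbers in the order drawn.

2105, 2295, 2485, 2675, 2865, 3055, 3245, 3435, 3625, 3815, 4005, 4195, 88, 278, 468, 658, 848

Selection 1: 2105
Selection 2: 2105 + 190 = 2295
Selection 3: 2295 + 190 = 2485
Selection 4: 2485 + 190 = 2675
Selection 5: 2675 + 190 = 2865
Selection 6: 2865 + 190 = 3055
Selection 7: 3055 + 190 = 3245
Selection 8: 3245 + 190 = 3435
Selection 9: 3435 + 190 = 3625
Selection 10: 3625 + 190 = 3815
Selection 11: 3815 + 190 = 4005
Selection 12: 4005 + 190 = 4195
Selection 13: 4195 + 190 = 4385 → 4385 − 4297 = 88
Selection 14: 88 + 190 = 278
Selection 15: 278 + 190 = 468
Selection 16: 468 + 190 = 658
Selection 17: 658 + 190 = 848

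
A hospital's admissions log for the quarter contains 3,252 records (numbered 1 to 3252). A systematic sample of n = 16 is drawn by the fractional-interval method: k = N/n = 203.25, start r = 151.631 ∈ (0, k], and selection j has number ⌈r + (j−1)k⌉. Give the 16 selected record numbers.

152, 355, 559, 762, 965, 1168, 1372, 1575, 1778, 1981, 2185, 2388, 2591, 2794, 2998, 3201

j=1: r + 0k = 151.631 → ⌈·⌉ = 152
j=2: r + 1k = 354.881 → ⌈·⌉ = 355
j=3: r + 2k = 558.131 → ⌈·⌉ = 559
j=4: r + 3k = 761.381 → ⌈·⌉ = 762
j=5: r + 4k = 964.631 → ⌈·⌉ = 965
j=6: r + 5k = 1167.881 → ⌈·⌉ = 1168
j=7: r + 6k = 1371.131 → ⌈·⌉ = 1372
j=8: r + 7k = 1574.381 → ⌈·⌉ = 1575
j=9: r + 8k = 1777.631 → ⌈·⌉ = 1778
j=10: r + 9k = 1980.881 → ⌈·⌉ = 1981
j=11: r + 10k = 2184.131 → ⌈·⌉ = 2185
j=12: r + 11k = 2387.381 → ⌈·⌉ = 2388
j=13: r + 12k = 2590.631 → ⌈·⌉ = 2591
j=14: r + 13k = 2793.881 → ⌈·⌉ = 2794
j=15: r + 14k = 2997.131 → ⌈·⌉ = 2998
j=16: r + 15k = 3200.381 → ⌈·⌉ = 3201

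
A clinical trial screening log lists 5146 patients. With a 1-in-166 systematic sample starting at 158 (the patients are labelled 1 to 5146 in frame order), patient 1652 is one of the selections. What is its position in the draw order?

10

k = 166
position = (1652 − 158)/166 + 1 = 1494/166 + 1 = 9 + 1 = 10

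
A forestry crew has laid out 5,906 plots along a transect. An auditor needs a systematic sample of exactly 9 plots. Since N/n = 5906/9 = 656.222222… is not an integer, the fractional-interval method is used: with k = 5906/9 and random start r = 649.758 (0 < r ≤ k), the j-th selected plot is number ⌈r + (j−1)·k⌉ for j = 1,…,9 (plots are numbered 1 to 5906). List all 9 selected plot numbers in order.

j=1: r + 0k = 649.758 → ⌈·⌉ = 650
j=2: r + 1k = 1305.980222… → ⌈·⌉ = 1306
j=3: r + 2k = 1962.202444… → ⌈·⌉ = 1963
j=4: r + 3k = 2618.424666… → ⌈·⌉ = 2619
j=5: r + 4k = 3274.646888… → ⌈·⌉ = 3275
j=6: r + 5k = 3930.869111… → ⌈·⌉ = 3931
j=7: r + 6k = 4587.091333… → ⌈·⌉ = 4588
j=8: r + 7k = 5243.313555… → ⌈·⌉ = 5244
j=9: r + 8k = 5899.535777… → ⌈·⌉ = 5900

650, 1306, 1963, 2619, 3275, 3931, 4588, 5244, 5900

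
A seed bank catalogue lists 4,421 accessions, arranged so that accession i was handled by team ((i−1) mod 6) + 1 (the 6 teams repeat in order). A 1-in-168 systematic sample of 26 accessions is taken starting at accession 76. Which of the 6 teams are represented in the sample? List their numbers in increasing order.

Consecutive selections differ by k = 168, so their team numbers differ by 168 mod 6 = 0.
gcd(168, 6) = 6, so the sample visits 6/6 = 1 distinct residues mod 6.
Start 76 is team 4; the teams hit are 4.

4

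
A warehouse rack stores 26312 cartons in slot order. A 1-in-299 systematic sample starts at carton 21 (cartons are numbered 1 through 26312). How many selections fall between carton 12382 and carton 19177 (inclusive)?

23

k = 299
First selection ≥ 12382: 21 + ⌈(12382−21)/299⌉·299 = 21 + 42×299 = 12579
Last selection ≤ 19177: 21 + ⌊(19177−21)/299⌋·299 = 21 + 64×299 = 19157
Count = 64 − 42 + 1 = 23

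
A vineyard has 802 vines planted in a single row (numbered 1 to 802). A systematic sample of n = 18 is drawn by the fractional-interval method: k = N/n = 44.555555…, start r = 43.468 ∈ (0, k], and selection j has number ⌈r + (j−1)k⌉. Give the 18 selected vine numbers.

44, 89, 133, 178, 222, 267, 311, 356, 400, 445, 490, 534, 579, 623, 668, 712, 757, 801

j=1: r + 0k = 43.468 → ⌈·⌉ = 44
j=2: r + 1k = 88.023555… → ⌈·⌉ = 89
j=3: r + 2k = 132.579111… → ⌈·⌉ = 133
j=4: r + 3k = 177.134666… → ⌈·⌉ = 178
j=5: r + 4k = 221.690222… → ⌈·⌉ = 222
j=6: r + 5k = 266.245777… → ⌈·⌉ = 267
j=7: r + 6k = 310.801333… → ⌈·⌉ = 311
j=8: r + 7k = 355.356888… → ⌈·⌉ = 356
j=9: r + 8k = 399.912444… → ⌈·⌉ = 400
j=10: r + 9k = 444.468 → ⌈·⌉ = 445
j=11: r + 10k = 489.023555… → ⌈·⌉ = 490
j=12: r + 11k = 533.579111… → ⌈·⌉ = 534
j=13: r + 12k = 578.134666… → ⌈·⌉ = 579
j=14: r + 13k = 622.690222… → ⌈·⌉ = 623
j=15: r + 14k = 667.245777… → ⌈·⌉ = 668
j=16: r + 15k = 711.801333… → ⌈·⌉ = 712
j=17: r + 16k = 756.356888… → ⌈·⌉ = 757
j=18: r + 17k = 800.912444… → ⌈·⌉ = 801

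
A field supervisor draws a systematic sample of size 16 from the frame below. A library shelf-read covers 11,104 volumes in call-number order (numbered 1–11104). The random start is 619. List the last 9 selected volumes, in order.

5477, 6171, 6865, 7559, 8253, 8947, 9641, 10335, 11029

k = N/n = 11104/16 = 694
8th selection = 619 + 7×694 = 5477
9th: 5477 + 694 = 6171
10th: 6171 + 694 = 6865
11th: 6865 + 694 = 7559
12th: 7559 + 694 = 8253
13th: 8253 + 694 = 8947
14th: 8947 + 694 = 9641
15th: 9641 + 694 = 10335
16th: 10335 + 694 = 11029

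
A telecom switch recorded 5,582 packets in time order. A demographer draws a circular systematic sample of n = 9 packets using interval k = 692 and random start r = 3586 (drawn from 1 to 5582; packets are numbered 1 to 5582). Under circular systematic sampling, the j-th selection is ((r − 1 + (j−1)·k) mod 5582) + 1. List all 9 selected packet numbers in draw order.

Selection 1: 3586
Selection 2: 3586 + 692 = 4278
Selection 3: 4278 + 692 = 4970
Selection 4: 4970 + 692 = 5662 → 5662 − 5582 = 80
Selection 5: 80 + 692 = 772
Selection 6: 772 + 692 = 1464
Selection 7: 1464 + 692 = 2156
Selection 8: 2156 + 692 = 2848
Selection 9: 2848 + 692 = 3540

3586, 4278, 4970, 80, 772, 1464, 2156, 2848, 3540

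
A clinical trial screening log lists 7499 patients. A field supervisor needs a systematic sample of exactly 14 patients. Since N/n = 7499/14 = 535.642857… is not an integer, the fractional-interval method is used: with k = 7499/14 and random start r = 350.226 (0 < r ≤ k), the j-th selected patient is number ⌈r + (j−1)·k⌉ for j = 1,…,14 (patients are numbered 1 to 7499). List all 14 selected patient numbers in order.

351, 886, 1422, 1958, 2493, 3029, 3565, 4100, 4636, 5172, 5707, 6243, 6778, 7314

j=1: r + 0k = 350.226 → ⌈·⌉ = 351
j=2: r + 1k = 885.868857… → ⌈·⌉ = 886
j=3: r + 2k = 1421.511714… → ⌈·⌉ = 1422
j=4: r + 3k = 1957.154571… → ⌈·⌉ = 1958
j=5: r + 4k = 2492.797428… → ⌈·⌉ = 2493
j=6: r + 5k = 3028.440285… → ⌈·⌉ = 3029
j=7: r + 6k = 3564.083142… → ⌈·⌉ = 3565
j=8: r + 7k = 4099.726 → ⌈·⌉ = 4100
j=9: r + 8k = 4635.368857… → ⌈·⌉ = 4636
j=10: r + 9k = 5171.011714… → ⌈·⌉ = 5172
j=11: r + 10k = 5706.654571… → ⌈·⌉ = 5707
j=12: r + 11k = 6242.297428… → ⌈·⌉ = 6243
j=13: r + 12k = 6777.940285… → ⌈·⌉ = 6778
j=14: r + 13k = 7313.583142… → ⌈·⌉ = 7314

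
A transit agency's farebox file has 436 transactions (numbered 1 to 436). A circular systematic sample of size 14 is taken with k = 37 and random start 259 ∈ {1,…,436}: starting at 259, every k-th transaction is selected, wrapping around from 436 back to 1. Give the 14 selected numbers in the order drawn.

Selection 1: 259
Selection 2: 259 + 37 = 296
Selection 3: 296 + 37 = 333
Selection 4: 333 + 37 = 370
Selection 5: 370 + 37 = 407
Selection 6: 407 + 37 = 444 → 444 − 436 = 8
Selection 7: 8 + 37 = 45
Selection 8: 45 + 37 = 82
Selection 9: 82 + 37 = 119
Selection 10: 119 + 37 = 156
Selection 11: 156 + 37 = 193
Selection 12: 193 + 37 = 230
Selection 13: 230 + 37 = 267
Selection 14: 267 + 37 = 304

259, 296, 333, 370, 407, 8, 45, 82, 119, 156, 193, 230, 267, 304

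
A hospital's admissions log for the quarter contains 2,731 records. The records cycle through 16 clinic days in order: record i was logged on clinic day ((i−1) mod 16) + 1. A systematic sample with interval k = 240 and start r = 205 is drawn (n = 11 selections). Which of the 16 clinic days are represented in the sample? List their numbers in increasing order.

13

Consecutive selections differ by k = 240, so their clinic day numbers differ by 240 mod 16 = 0.
gcd(240, 16) = 16, so the sample visits 16/16 = 1 distinct residues mod 16.
Start 205 is clinic day 13; the clinic days hit are 13.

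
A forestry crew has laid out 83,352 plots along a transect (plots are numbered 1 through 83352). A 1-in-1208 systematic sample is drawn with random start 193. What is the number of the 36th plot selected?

42473

k = 1208
36th selection = r + (36−1)·k = 193 + 35×1208 = 193 + 42280 = 42473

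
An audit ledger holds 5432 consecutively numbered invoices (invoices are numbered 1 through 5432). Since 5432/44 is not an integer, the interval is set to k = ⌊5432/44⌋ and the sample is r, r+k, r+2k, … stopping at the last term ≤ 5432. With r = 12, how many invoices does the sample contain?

k = ⌊5432/44⌋ = 123
Achieved size = ⌊(5432 − 12)/123⌋ + 1 = ⌊5420/123⌋ + 1 = 44 + 1 = 45
(last selection: 12 + 44×123 = 5424 ≤ 5432; next would be 5547 > 5432)

45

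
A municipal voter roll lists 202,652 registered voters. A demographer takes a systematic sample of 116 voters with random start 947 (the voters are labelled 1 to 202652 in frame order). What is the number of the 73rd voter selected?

k = 202652/116 = 1747
73rd selection = r + (73−1)·k = 947 + 72×1747 = 947 + 125784 = 126731

126731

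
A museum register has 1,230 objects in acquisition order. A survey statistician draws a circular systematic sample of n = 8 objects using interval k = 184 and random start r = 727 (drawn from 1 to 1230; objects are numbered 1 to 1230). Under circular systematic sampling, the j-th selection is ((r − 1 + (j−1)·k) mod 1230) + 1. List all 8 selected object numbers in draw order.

Selection 1: 727
Selection 2: 727 + 184 = 911
Selection 3: 911 + 184 = 1095
Selection 4: 1095 + 184 = 1279 → 1279 − 1230 = 49
Selection 5: 49 + 184 = 233
Selection 6: 233 + 184 = 417
Selection 7: 417 + 184 = 601
Selection 8: 601 + 184 = 785

727, 911, 1095, 49, 233, 417, 601, 785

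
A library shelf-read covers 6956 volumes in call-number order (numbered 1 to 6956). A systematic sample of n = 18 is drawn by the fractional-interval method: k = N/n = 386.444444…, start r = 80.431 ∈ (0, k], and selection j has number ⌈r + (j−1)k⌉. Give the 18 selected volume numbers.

j=1: r + 0k = 80.431 → ⌈·⌉ = 81
j=2: r + 1k = 466.875444… → ⌈·⌉ = 467
j=3: r + 2k = 853.319888… → ⌈·⌉ = 854
j=4: r + 3k = 1239.764333… → ⌈·⌉ = 1240
j=5: r + 4k = 1626.208777… → ⌈·⌉ = 1627
j=6: r + 5k = 2012.653222… → ⌈·⌉ = 2013
j=7: r + 6k = 2399.097666… → ⌈·⌉ = 2400
j=8: r + 7k = 2785.542111… → ⌈·⌉ = 2786
j=9: r + 8k = 3171.986555… → ⌈·⌉ = 3172
j=10: r + 9k = 3558.431 → ⌈·⌉ = 3559
j=11: r + 10k = 3944.875444… → ⌈·⌉ = 3945
j=12: r + 11k = 4331.319888… → ⌈·⌉ = 4332
j=13: r + 12k = 4717.764333… → ⌈·⌉ = 4718
j=14: r + 13k = 5104.208777… → ⌈·⌉ = 5105
j=15: r + 14k = 5490.653222… → ⌈·⌉ = 5491
j=16: r + 15k = 5877.097666… → ⌈·⌉ = 5878
j=17: r + 16k = 6263.542111… → ⌈·⌉ = 6264
j=18: r + 17k = 6649.986555… → ⌈·⌉ = 6650

81, 467, 854, 1240, 1627, 2013, 2400, 2786, 3172, 3559, 3945, 4332, 4718, 5105, 5491, 5878, 6264, 6650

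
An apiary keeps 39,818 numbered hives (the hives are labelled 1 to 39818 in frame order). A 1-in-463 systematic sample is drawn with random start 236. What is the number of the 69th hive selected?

31720

k = 463
69th selection = r + (69−1)·k = 236 + 68×463 = 236 + 31484 = 31720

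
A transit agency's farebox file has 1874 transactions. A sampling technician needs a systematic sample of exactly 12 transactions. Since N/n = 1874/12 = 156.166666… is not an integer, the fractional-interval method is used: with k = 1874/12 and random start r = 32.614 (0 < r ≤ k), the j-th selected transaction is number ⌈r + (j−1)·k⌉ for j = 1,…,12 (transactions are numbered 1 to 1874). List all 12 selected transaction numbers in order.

33, 189, 345, 502, 658, 814, 970, 1126, 1282, 1439, 1595, 1751

j=1: r + 0k = 32.614 → ⌈·⌉ = 33
j=2: r + 1k = 188.780666… → ⌈·⌉ = 189
j=3: r + 2k = 344.947333… → ⌈·⌉ = 345
j=4: r + 3k = 501.114 → ⌈·⌉ = 502
j=5: r + 4k = 657.280666… → ⌈·⌉ = 658
j=6: r + 5k = 813.447333… → ⌈·⌉ = 814
j=7: r + 6k = 969.614 → ⌈·⌉ = 970
j=8: r + 7k = 1125.780666… → ⌈·⌉ = 1126
j=9: r + 8k = 1281.947333… → ⌈·⌉ = 1282
j=10: r + 9k = 1438.114 → ⌈·⌉ = 1439
j=11: r + 10k = 1594.280666… → ⌈·⌉ = 1595
j=12: r + 11k = 1750.447333… → ⌈·⌉ = 1751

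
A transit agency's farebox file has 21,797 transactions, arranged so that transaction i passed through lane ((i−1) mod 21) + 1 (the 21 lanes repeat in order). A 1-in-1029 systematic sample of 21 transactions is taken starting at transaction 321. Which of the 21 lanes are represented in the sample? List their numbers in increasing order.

Consecutive selections differ by k = 1029, so their lane numbers differ by 1029 mod 21 = 0.
gcd(1029, 21) = 21, so the sample visits 21/21 = 1 distinct residues mod 21.
Start 321 is lane 6; the lanes hit are 6.

6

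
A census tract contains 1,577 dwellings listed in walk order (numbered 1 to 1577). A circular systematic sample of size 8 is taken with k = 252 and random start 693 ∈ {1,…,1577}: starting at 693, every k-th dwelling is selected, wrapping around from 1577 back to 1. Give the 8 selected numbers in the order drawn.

Selection 1: 693
Selection 2: 693 + 252 = 945
Selection 3: 945 + 252 = 1197
Selection 4: 1197 + 252 = 1449
Selection 5: 1449 + 252 = 1701 → 1701 − 1577 = 124
Selection 6: 124 + 252 = 376
Selection 7: 376 + 252 = 628
Selection 8: 628 + 252 = 880

693, 945, 1197, 1449, 124, 376, 628, 880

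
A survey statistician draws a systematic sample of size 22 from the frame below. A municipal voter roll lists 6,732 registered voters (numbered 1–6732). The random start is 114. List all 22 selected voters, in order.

114, 420, 726, 1032, 1338, 1644, 1950, 2256, 2562, 2868, 3174, 3480, 3786, 4092, 4398, 4704, 5010, 5316, 5622, 5928, 6234, 6540

k = N/n = 6732/22 = 306
voter 1: 114
voter 2: 114 + 306 = 420
voter 3: 420 + 306 = 726
voter 4: 726 + 306 = 1032
voter 5: 1032 + 306 = 1338
voter 6: 1338 + 306 = 1644
voter 7: 1644 + 306 = 1950
voter 8: 1950 + 306 = 2256
voter 9: 2256 + 306 = 2562
voter 10: 2562 + 306 = 2868
voter 11: 2868 + 306 = 3174
voter 12: 3174 + 306 = 3480
voter 13: 3480 + 306 = 3786
voter 14: 3786 + 306 = 4092
voter 15: 4092 + 306 = 4398
voter 16: 4398 + 306 = 4704
voter 17: 4704 + 306 = 5010
voter 18: 5010 + 306 = 5316
voter 19: 5316 + 306 = 5622
voter 20: 5622 + 306 = 5928
voter 21: 5928 + 306 = 6234
voter 22: 6234 + 306 = 6540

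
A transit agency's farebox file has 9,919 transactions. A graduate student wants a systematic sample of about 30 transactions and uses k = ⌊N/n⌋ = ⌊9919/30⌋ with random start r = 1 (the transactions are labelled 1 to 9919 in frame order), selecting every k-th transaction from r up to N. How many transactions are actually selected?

k = ⌊9919/30⌋ = 330
Achieved size = ⌊(9919 − 1)/330⌋ + 1 = ⌊9918/330⌋ + 1 = 30 + 1 = 31
(last selection: 1 + 30×330 = 9901 ≤ 9919; next would be 10231 > 9919)

31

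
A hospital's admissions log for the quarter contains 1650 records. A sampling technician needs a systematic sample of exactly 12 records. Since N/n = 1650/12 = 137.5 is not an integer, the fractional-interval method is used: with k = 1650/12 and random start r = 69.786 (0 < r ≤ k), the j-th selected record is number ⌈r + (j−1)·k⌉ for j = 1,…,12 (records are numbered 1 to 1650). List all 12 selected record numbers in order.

70, 208, 345, 483, 620, 758, 895, 1033, 1170, 1308, 1445, 1583

j=1: r + 0k = 69.786 → ⌈·⌉ = 70
j=2: r + 1k = 207.286 → ⌈·⌉ = 208
j=3: r + 2k = 344.786 → ⌈·⌉ = 345
j=4: r + 3k = 482.286 → ⌈·⌉ = 483
j=5: r + 4k = 619.786 → ⌈·⌉ = 620
j=6: r + 5k = 757.286 → ⌈·⌉ = 758
j=7: r + 6k = 894.786 → ⌈·⌉ = 895
j=8: r + 7k = 1032.286 → ⌈·⌉ = 1033
j=9: r + 8k = 1169.786 → ⌈·⌉ = 1170
j=10: r + 9k = 1307.286 → ⌈·⌉ = 1308
j=11: r + 10k = 1444.786 → ⌈·⌉ = 1445
j=12: r + 11k = 1582.286 → ⌈·⌉ = 1583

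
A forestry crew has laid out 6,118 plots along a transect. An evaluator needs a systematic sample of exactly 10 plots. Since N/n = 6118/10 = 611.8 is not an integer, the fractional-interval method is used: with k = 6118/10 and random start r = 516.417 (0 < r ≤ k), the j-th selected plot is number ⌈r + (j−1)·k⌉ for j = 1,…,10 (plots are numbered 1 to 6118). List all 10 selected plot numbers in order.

j=1: r + 0k = 516.417 → ⌈·⌉ = 517
j=2: r + 1k = 1128.217 → ⌈·⌉ = 1129
j=3: r + 2k = 1740.017 → ⌈·⌉ = 1741
j=4: r + 3k = 2351.817 → ⌈·⌉ = 2352
j=5: r + 4k = 2963.617 → ⌈·⌉ = 2964
j=6: r + 5k = 3575.417 → ⌈·⌉ = 3576
j=7: r + 6k = 4187.217 → ⌈·⌉ = 4188
j=8: r + 7k = 4799.017 → ⌈·⌉ = 4800
j=9: r + 8k = 5410.817 → ⌈·⌉ = 5411
j=10: r + 9k = 6022.617 → ⌈·⌉ = 6023

517, 1129, 1741, 2352, 2964, 3576, 4188, 4800, 5411, 6023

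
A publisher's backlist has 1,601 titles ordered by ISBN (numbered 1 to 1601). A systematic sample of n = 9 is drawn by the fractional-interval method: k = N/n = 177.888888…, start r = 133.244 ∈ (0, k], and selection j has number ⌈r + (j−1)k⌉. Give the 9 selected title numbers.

134, 312, 490, 667, 845, 1023, 1201, 1379, 1557

j=1: r + 0k = 133.244 → ⌈·⌉ = 134
j=2: r + 1k = 311.132888… → ⌈·⌉ = 312
j=3: r + 2k = 489.021777… → ⌈·⌉ = 490
j=4: r + 3k = 666.910666… → ⌈·⌉ = 667
j=5: r + 4k = 844.799555… → ⌈·⌉ = 845
j=6: r + 5k = 1022.688444… → ⌈·⌉ = 1023
j=7: r + 6k = 1200.577333… → ⌈·⌉ = 1201
j=8: r + 7k = 1378.466222… → ⌈·⌉ = 1379
j=9: r + 8k = 1556.355111… → ⌈·⌉ = 1557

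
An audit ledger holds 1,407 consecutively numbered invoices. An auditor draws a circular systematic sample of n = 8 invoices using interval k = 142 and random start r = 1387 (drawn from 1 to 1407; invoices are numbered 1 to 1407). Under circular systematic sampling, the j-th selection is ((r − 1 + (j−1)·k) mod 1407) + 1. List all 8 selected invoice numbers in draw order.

Selection 1: 1387
Selection 2: 1387 + 142 = 1529 → 1529 − 1407 = 122
Selection 3: 122 + 142 = 264
Selection 4: 264 + 142 = 406
Selection 5: 406 + 142 = 548
Selection 6: 548 + 142 = 690
Selection 7: 690 + 142 = 832
Selection 8: 832 + 142 = 974

1387, 122, 264, 406, 548, 690, 832, 974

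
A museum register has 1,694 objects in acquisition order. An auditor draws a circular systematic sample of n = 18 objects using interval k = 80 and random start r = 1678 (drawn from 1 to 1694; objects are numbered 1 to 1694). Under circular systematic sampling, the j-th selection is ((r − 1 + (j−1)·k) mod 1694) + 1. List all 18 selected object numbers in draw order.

Selection 1: 1678
Selection 2: 1678 + 80 = 1758 → 1758 − 1694 = 64
Selection 3: 64 + 80 = 144
Selection 4: 144 + 80 = 224
Selection 5: 224 + 80 = 304
Selection 6: 304 + 80 = 384
Selection 7: 384 + 80 = 464
Selection 8: 464 + 80 = 544
Selection 9: 544 + 80 = 624
Selection 10: 624 + 80 = 704
Selection 11: 704 + 80 = 784
Selection 12: 784 + 80 = 864
Selection 13: 864 + 80 = 944
Selection 14: 944 + 80 = 1024
Selection 15: 1024 + 80 = 1104
Selection 16: 1104 + 80 = 1184
Selection 17: 1184 + 80 = 1264
Selection 18: 1264 + 80 = 1344

1678, 64, 144, 224, 304, 384, 464, 544, 624, 704, 784, 864, 944, 1024, 1104, 1184, 1264, 1344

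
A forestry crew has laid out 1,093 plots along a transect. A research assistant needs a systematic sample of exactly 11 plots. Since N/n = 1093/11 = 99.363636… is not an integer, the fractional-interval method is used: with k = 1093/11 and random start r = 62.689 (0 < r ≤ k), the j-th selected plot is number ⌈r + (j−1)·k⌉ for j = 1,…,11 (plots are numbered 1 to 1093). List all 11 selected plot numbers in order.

63, 163, 262, 361, 461, 560, 659, 759, 858, 957, 1057

j=1: r + 0k = 62.689 → ⌈·⌉ = 63
j=2: r + 1k = 162.052636… → ⌈·⌉ = 163
j=3: r + 2k = 261.416272… → ⌈·⌉ = 262
j=4: r + 3k = 360.779909… → ⌈·⌉ = 361
j=5: r + 4k = 460.143545… → ⌈·⌉ = 461
j=6: r + 5k = 559.507181… → ⌈·⌉ = 560
j=7: r + 6k = 658.870818… → ⌈·⌉ = 659
j=8: r + 7k = 758.234454… → ⌈·⌉ = 759
j=9: r + 8k = 857.598090… → ⌈·⌉ = 858
j=10: r + 9k = 956.961727… → ⌈·⌉ = 957
j=11: r + 10k = 1056.325363… → ⌈·⌉ = 1057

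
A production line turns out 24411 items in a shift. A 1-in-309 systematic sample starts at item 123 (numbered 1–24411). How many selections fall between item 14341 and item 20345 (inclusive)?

k = 309
First selection ≥ 14341: 123 + ⌈(14341−123)/309⌉·309 = 123 + 47×309 = 14646
Last selection ≤ 20345: 123 + ⌊(20345−123)/309⌋·309 = 123 + 65×309 = 20208
Count = 65 − 47 + 1 = 19

19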